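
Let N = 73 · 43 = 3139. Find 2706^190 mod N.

Mod 73: 2706 ≡ 5; by Fermat, exponent reduces to 190 mod 72 = 46; 5^46 ≡ 23 (mod 73).
Mod 43: 2706 ≡ 40; by Fermat, exponent reduces to 190 mod 42 = 22; 40^22 ≡ 40 (mod 43).
Combine by CRT: x ≡ 23 (mod 73), x ≡ 40 (mod 43) ⇒ x ≡ 169 (mod 3139).

169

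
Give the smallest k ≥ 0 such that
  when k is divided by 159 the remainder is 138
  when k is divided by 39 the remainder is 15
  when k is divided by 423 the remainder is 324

Combine the congruences pairwise.
gcd(159, 39) = 3 and 3 | (15 − 138), so the pair is consistent; merging gives k ≡ 1887 (mod 2067), where 2067 = lcm(159, 39).
gcd(2067, 423) = 3 and 3 | (324 − 1887), so the pair is consistent; merging gives k ≡ 123840 (mod 291447), where 291447 = lcm(2067, 423).
The solution is unique modulo lcm(159, 39, 423) = 291447.

123840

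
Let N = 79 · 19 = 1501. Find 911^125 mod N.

1462

Mod 79: 911 ≡ 42; by Fermat, exponent reduces to 125 mod 78 = 47; 42^47 ≡ 40 (mod 79).
Mod 19: 911 ≡ 18; by Fermat, exponent reduces to 125 mod 18 = 17; 18^17 ≡ 18 (mod 19).
Combine by CRT: x ≡ 40 (mod 79), x ≡ 18 (mod 19) ⇒ x ≡ 1462 (mod 1501).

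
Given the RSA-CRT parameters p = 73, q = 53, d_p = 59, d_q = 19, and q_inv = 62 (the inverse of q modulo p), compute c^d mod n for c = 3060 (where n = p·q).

1352

m₁ = c^(d_p) mod p: c ≡ 67 (mod 73), and 67^59 mod 73 = 38.
m₂ = c^(d_q) mod q: c ≡ 39 (mod 53), and 39^19 mod 53 = 27.
h = q_inv·(m₁ − m₂) mod p = 62·(38 − 27) mod 73 = 25.
m = m₂ + h·q = 27 + 25·53 = 1352.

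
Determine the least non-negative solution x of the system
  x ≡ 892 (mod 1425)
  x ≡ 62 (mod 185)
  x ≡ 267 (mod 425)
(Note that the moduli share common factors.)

693442

Combine the congruences pairwise.
gcd(1425, 185) = 5 and 5 | (62 − 892), so the pair is consistent; merging gives x ≡ 8017 (mod 52725), where 52725 = lcm(1425, 185).
gcd(52725, 425) = 25 and 25 | (267 − 8017), so the pair is consistent; merging gives x ≡ 693442 (mod 896325), where 896325 = lcm(52725, 425).
The solution is unique modulo lcm(1425, 185, 425) = 896325.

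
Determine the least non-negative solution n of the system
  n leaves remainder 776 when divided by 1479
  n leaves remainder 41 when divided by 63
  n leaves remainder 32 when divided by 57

gcd(1479, 63) = 3 and 3 | (41 − 776), so the pair is consistent; merging gives n ≡ 11129 (mod 31059), where 31059 = lcm(1479, 63).
gcd(31059, 57) = 3 and 3 | (32 − 11129), so the pair is consistent; merging gives n ≡ 508073 (mod 590121), where 590121 = lcm(31059, 57).
The solution is unique modulo lcm(1479, 63, 57) = 590121.

508073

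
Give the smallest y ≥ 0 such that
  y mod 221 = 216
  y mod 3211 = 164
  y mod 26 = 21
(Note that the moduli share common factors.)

80439

Combine the congruences pairwise.
gcd(221, 3211) = 13 and 13 | (164 − 216), so the pair is consistent; merging gives y ≡ 25852 (mod 54587), where 54587 = lcm(221, 3211).
gcd(54587, 26) = 13 and 13 | (21 − 25852), so the pair is consistent; merging gives y ≡ 80439 (mod 109174), where 109174 = lcm(54587, 26).
The solution is unique modulo lcm(221, 3211, 26) = 109174.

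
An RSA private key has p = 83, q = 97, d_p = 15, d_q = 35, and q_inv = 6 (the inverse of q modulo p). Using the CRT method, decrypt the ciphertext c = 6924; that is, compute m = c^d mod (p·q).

m₁ = c^(d_p) mod p: c ≡ 35 (mod 83), and 35^15 mod 83 = 71.
m₂ = c^(d_q) mod q: c ≡ 37 (mod 97), and 37^35 mod 97 = 83.
h = q_inv·(m₁ − m₂) mod p = 6·(71 − 83) mod 83 = 11.
m = m₂ + h·q = 83 + 11·97 = 1150.

1150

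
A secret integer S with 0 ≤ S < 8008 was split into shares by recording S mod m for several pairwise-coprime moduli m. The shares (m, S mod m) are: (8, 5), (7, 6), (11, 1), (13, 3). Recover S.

2421

From S ≡ 5 (mod 8) write S = 5 + 8t. Substituting into S ≡ 6 (mod 7) gives 8t ≡ 1 (mod 7), and since 1⁻¹ ≡ 1 (mod 7), t ≡ 1. Hence S ≡ 5 + 8·1 = 13 (mod 56).
From S ≡ 13 (mod 56) write S = 13 + 56t. Substituting into S ≡ 1 (mod 11) gives 56t ≡ 10 (mod 11), and since 1⁻¹ ≡ 1 (mod 11), t ≡ 10. Hence S ≡ 13 + 56·10 = 573 (mod 616).
From S ≡ 573 (mod 616) write S = 573 + 616t. Substituting into S ≡ 3 (mod 13) gives 616t ≡ 2 (mod 13), and since 5⁻¹ ≡ 8 (mod 13), t ≡ 3. Hence S ≡ 573 + 616·3 = 2421 (mod 8008).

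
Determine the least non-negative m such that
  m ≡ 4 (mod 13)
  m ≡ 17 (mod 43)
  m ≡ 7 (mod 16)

The moduli are pairwise coprime; N = 13·43·16 = 8944.
N/13 = 688; 688 ≡ 12 (mod 13); 12·12 ≡ 1, so inverse 12.
N/43 = 208; 208 ≡ 36 (mod 43); 36·6 ≡ 1, so inverse 6.
N/16 = 559; 559 ≡ 15 (mod 16); 15·15 ≡ 1, so inverse 15.
m ≡ 4·688·12 + 17·208·6 + 7·559·15 = 112935.
112935 mod 8944 = 5607.

5607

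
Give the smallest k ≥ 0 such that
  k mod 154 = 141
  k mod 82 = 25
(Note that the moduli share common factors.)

gcd(154, 82) = 2 and 2 | (25 − 141), so the pair is consistent; merging gives k ≡ 4453 (mod 6314), where 6314 = lcm(154, 82).
The solution is unique modulo lcm(154, 82) = 6314.

4453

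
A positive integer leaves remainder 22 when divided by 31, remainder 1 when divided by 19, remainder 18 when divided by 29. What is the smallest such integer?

8950

The moduli are pairwise coprime; N = 31·19·29 = 17081.
N/31 = 551; 551 ≡ 24 (mod 31); 24·22 ≡ 1, so inverse 22.
N/19 = 899; 899 ≡ 6 (mod 19); 6·16 ≡ 1, so inverse 16.
N/29 = 589; 589 ≡ 9 (mod 29); 9·13 ≡ 1, so inverse 13.
k ≡ 22·551·22 + 1·899·16 + 18·589·13 = 418894.
418894 mod 17081 = 8950.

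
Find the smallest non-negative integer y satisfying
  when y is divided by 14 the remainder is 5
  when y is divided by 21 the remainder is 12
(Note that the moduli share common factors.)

33

gcd(14, 21) = 7 and 7 | (12 − 5), so the pair is consistent; merging gives y ≡ 33 (mod 42), where 42 = lcm(14, 21).
The solution is unique modulo lcm(14, 21) = 42.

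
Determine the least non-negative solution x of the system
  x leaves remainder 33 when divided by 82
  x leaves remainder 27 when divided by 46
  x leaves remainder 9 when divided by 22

14793

gcd(82, 46) = 2 and 2 | (27 − 33), so the pair is consistent; merging gives x ≡ 1591 (mod 1886), where 1886 = lcm(82, 46).
gcd(1886, 22) = 2 and 2 | (9 − 1591), so the pair is consistent; merging gives x ≡ 14793 (mod 20746), where 20746 = lcm(1886, 22).
The solution is unique modulo lcm(82, 46, 22) = 20746.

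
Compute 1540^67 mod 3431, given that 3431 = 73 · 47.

Mod 73: 1540 ≡ 7; 7^67 ≡ 43 (mod 73).
Mod 47: 1540 ≡ 36; by Fermat, exponent reduces to 67 mod 46 = 21; 36^21 ≡ 7 (mod 47).
Combine by CRT: x ≡ 43 (mod 73), x ≡ 7 (mod 47) ⇒ x ≡ 3109 (mod 3431).

3109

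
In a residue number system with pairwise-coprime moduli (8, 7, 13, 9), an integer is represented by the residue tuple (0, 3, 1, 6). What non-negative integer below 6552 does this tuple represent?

6072

From x ≡ 0 (mod 8) write x = 0 + 8t. Substituting into x ≡ 3 (mod 7) gives 8t ≡ 3 (mod 7), and since 1⁻¹ ≡ 1 (mod 7), t ≡ 3. Hence x ≡ 0 + 8·3 = 24 (mod 56).
From x ≡ 24 (mod 56) write x = 24 + 56t. Substituting into x ≡ 1 (mod 13) gives 56t ≡ 3 (mod 13), and since 4⁻¹ ≡ 10 (mod 13), t ≡ 4. Hence x ≡ 24 + 56·4 = 248 (mod 728).
From x ≡ 248 (mod 728) write x = 248 + 728t. Substituting into x ≡ 6 (mod 9) gives 728t ≡ 1 (mod 9), and since 8⁻¹ ≡ 8 (mod 9), t ≡ 8. Hence x ≡ 248 + 728·8 = 6072 (mod 6552).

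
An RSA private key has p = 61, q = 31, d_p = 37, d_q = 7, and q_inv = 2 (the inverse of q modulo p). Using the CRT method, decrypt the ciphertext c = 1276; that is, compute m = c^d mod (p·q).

687

m₁ = c^(d_p) mod p: c ≡ 56 (mod 61), and 56^37 mod 61 = 16.
m₂ = c^(d_q) mod q: c ≡ 5 (mod 31), and 5^7 mod 31 = 5.
h = q_inv·(m₁ − m₂) mod p = 2·(16 − 5) mod 61 = 22.
m = m₂ + h·q = 5 + 22·31 = 687.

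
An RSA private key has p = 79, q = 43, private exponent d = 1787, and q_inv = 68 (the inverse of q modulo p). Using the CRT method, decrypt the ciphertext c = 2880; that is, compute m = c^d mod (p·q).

1031

d_p = d mod (p−1) = 1787 mod 78 = 71; d_q = d mod (q−1) = 23.
m₁ = c^(d_p) mod p: c ≡ 36 (mod 79), and 36^71 mod 79 = 4.
m₂ = c^(d_q) mod q: c ≡ 42 (mod 43), and 42^23 mod 43 = 42.
h = q_inv·(m₁ − m₂) mod p = 68·(4 − 42) mod 79 = 23.
m = m₂ + h·q = 42 + 23·43 = 1031.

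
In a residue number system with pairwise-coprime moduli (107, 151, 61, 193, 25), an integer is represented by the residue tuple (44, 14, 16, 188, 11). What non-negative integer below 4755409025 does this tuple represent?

4725457736

From x ≡ 44 (mod 107) write x = 44 + 107t. Substituting into x ≡ 14 (mod 151) gives 107t ≡ 121 (mod 151), and since 107⁻¹ ≡ 24 (mod 151), t ≡ 35. Hence x ≡ 44 + 107·35 = 3789 (mod 16157).
From x ≡ 3789 (mod 16157) write x = 3789 + 16157t. Substituting into x ≡ 16 (mod 61) gives 16157t ≡ 9 (mod 61), and since 53⁻¹ ≡ 38 (mod 61), t ≡ 37. Hence x ≡ 3789 + 16157·37 = 601598 (mod 985577).
From x ≡ 601598 (mod 985577) write x = 601598 + 985577t. Substituting into x ≡ 188 (mod 193) gives 985577t ≡ 171 (mod 193), and since 119⁻¹ ≡ 133 (mod 193), t ≡ 162. Hence x ≡ 601598 + 985577·162 = 160265072 (mod 190216361).
From x ≡ 160265072 (mod 190216361) write x = 160265072 + 190216361t. Substituting into x ≡ 11 (mod 25) gives 190216361t ≡ 14 (mod 25), and since 11⁻¹ ≡ 16 (mod 25), t ≡ 24. Hence x ≡ 160265072 + 190216361·24 = 4725457736 (mod 4755409025).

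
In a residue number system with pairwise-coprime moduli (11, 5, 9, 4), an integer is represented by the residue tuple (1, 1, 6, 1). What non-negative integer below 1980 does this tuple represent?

The moduli are pairwise coprime; N = 11·5·9·4 = 1980.
N/11 = 180; 180 ≡ 4 (mod 11); 4·3 ≡ 1, so inverse 3.
N/5 = 396; 396 ≡ 1 (mod 5), inverse 1.
N/9 = 220; 220 ≡ 4 (mod 9); 4·7 ≡ 1, so inverse 7.
N/4 = 495; 495 ≡ 3 (mod 4); 3·3 ≡ 1, so inverse 3.
x ≡ 1·180·3 + 1·396·1 + 6·220·7 + 1·495·3 = 11661.
11661 mod 1980 = 1761.

1761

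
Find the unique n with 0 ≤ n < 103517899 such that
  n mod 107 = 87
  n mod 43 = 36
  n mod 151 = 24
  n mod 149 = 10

80477890

The moduli are pairwise coprime; M = 107·43·151·149 = 103517899.
M/107 = 967457; 967457 ≡ 70 (mod 107); 70·26 ≡ 1, so inverse 26.
M/43 = 2407393; 2407393 ≡ 38 (mod 43); 38·17 ≡ 1, so inverse 17.
M/151 = 685549; 685549 ≡ 9 (mod 151); 9·84 ≡ 1, so inverse 84.
M/149 = 694751; 694751 ≡ 113 (mod 149); 113·120 ≡ 1, so inverse 120.
n ≡ 87·967457·26 + 36·2407393·17 + 24·685549·84 + 10·694751·120 = 5877480234.
5877480234 mod 103517899 = 80477890.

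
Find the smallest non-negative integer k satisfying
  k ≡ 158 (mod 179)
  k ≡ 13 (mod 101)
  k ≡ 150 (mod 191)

1493197

From k ≡ 158 (mod 179) write k = 158 + 179t. Substituting into k ≡ 13 (mod 101) gives 179t ≡ 57 (mod 101), and since 78⁻¹ ≡ 79 (mod 101), t ≡ 59. Hence k ≡ 158 + 179·59 = 10719 (mod 18079).
From k ≡ 10719 (mod 18079) write k = 10719 + 18079t. Substituting into k ≡ 150 (mod 191) gives 18079t ≡ 127 (mod 191), and since 125⁻¹ ≡ 136 (mod 191), t ≡ 82. Hence k ≡ 10719 + 18079·82 = 1493197 (mod 3453089).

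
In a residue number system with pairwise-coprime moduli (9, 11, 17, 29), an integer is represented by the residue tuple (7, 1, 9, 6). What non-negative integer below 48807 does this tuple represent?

13201

The moduli are pairwise coprime; N = 9·11·17·29 = 48807.
N/9 = 5423; 5423 ≡ 5 (mod 9); 5·2 ≡ 1, so inverse 2.
N/11 = 4437; 4437 ≡ 4 (mod 11); 4·3 ≡ 1, so inverse 3.
N/17 = 2871; 2871 ≡ 15 (mod 17); 15·8 ≡ 1, so inverse 8.
N/29 = 1683; 1683 ≡ 1 (mod 29), inverse 1.
x ≡ 7·5423·2 + 1·4437·3 + 9·2871·8 + 6·1683·1 = 306043.
306043 mod 48807 = 13201.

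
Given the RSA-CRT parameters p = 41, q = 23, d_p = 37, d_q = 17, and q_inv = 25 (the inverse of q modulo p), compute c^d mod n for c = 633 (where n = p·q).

78

m₁ = c^(d_p) mod p: c ≡ 18 (mod 41), and 18^37 mod 41 = 37.
m₂ = c^(d_q) mod q: c ≡ 12 (mod 23), and 12^17 mod 23 = 9.
h = q_inv·(m₁ − m₂) mod p = 25·(37 − 9) mod 41 = 3.
m = m₂ + h·q = 9 + 3·23 = 78.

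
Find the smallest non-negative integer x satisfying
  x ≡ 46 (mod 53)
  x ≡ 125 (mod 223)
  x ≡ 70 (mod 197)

1616652

Combine the congruences pairwise.
From x ≡ 46 (mod 53) write x = 46 + 53t. Substituting into x ≡ 125 (mod 223) gives 53t ≡ 79 (mod 223), and since 53⁻¹ ≡ 101 (mod 223), t ≡ 174. Hence x ≡ 46 + 53·174 = 9268 (mod 11819).
From x ≡ 9268 (mod 11819) write x = 9268 + 11819t. Substituting into x ≡ 70 (mod 197) gives 11819t ≡ 61 (mod 197), and since 196⁻¹ ≡ 196 (mod 197), t ≡ 136. Hence x ≡ 9268 + 11819·136 = 1616652 (mod 2328343).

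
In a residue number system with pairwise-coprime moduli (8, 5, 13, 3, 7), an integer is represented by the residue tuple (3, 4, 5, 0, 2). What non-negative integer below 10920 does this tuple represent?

The moduli are pairwise coprime; N = 8·5·13·3·7 = 10920.
N/8 = 1365; 1365 ≡ 5 (mod 8); 5·5 ≡ 1, so inverse 5.
N/5 = 2184; 2184 ≡ 4 (mod 5); 4·4 ≡ 1, so inverse 4.
N/13 = 840; 840 ≡ 8 (mod 13); 8·5 ≡ 1, so inverse 5.
N/3 = 3640; 3640 ≡ 1 (mod 3), inverse 1.
N/7 = 1560; 1560 ≡ 6 (mod 7); 6·6 ≡ 1, so inverse 6.
x ≡ 3·1365·5 + 4·2184·4 + 5·840·5 + 0·3640·1 + 2·1560·6 = 95139.
95139 mod 10920 = 7779.

7779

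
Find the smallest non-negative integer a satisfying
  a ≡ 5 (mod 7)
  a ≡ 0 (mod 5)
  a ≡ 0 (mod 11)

110

The moduli are pairwise coprime; N = 7·5·11 = 385.
N/7 = 55; 55 ≡ 6 (mod 7); 6·6 ≡ 1, so inverse 6.
N/5 = 77; 77 ≡ 2 (mod 5); 2·3 ≡ 1, so inverse 3.
N/11 = 35; 35 ≡ 2 (mod 11); 2·6 ≡ 1, so inverse 6.
a ≡ 5·55·6 + 0·77·3 + 0·35·6 = 1650.
1650 mod 385 = 110.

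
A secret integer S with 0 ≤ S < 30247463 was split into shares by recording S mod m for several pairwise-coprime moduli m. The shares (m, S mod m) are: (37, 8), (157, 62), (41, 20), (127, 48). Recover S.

The moduli are pairwise coprime; N = 37·157·41·127 = 30247463.
N/37 = 817499; 817499 ≡ 21 (mod 37); 21·30 ≡ 1, so inverse 30.
N/157 = 192659; 192659 ≡ 20 (mod 157); 20·55 ≡ 1, so inverse 55.
N/41 = 737743; 737743 ≡ 30 (mod 41); 30·26 ≡ 1, so inverse 26.
N/127 = 238169; 238169 ≡ 44 (mod 127); 44·26 ≡ 1, so inverse 26.
S ≡ 8·817499·30 + 62·192659·55 + 20·737743·26 + 48·238169·26 = 1534028222.
1534028222 mod 30247463 = 21655072.

21655072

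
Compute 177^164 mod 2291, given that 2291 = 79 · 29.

Mod 79: 177 ≡ 19; by Fermat, exponent reduces to 164 mod 78 = 8; 19^8 ≡ 51 (mod 79).
Mod 29: 177 ≡ 3; by Fermat, exponent reduces to 164 mod 28 = 24; 3^24 ≡ 24 (mod 29).
Combine by CRT: x ≡ 51 (mod 79), x ≡ 24 (mod 29) ⇒ x ≡ 604 (mod 2291).

604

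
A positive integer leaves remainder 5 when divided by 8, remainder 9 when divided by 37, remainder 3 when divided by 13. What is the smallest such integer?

The moduli are pairwise coprime; N = 8·37·13 = 3848.
N/8 = 481; 481 ≡ 1 (mod 8), inverse 1.
N/37 = 104; 104 ≡ 30 (mod 37); 30·21 ≡ 1, so inverse 21.
N/13 = 296; 296 ≡ 10 (mod 13); 10·4 ≡ 1, so inverse 4.
x ≡ 5·481·1 + 9·104·21 + 3·296·4 = 25613.
25613 mod 3848 = 2525.

2525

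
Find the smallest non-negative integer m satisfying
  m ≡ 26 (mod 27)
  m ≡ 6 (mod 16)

134

Combine the congruences pairwise.
From m ≡ 26 (mod 27) write m = 26 + 27t. Substituting into m ≡ 6 (mod 16) gives 27t ≡ 12 (mod 16), and since 11⁻¹ ≡ 3 (mod 16), t ≡ 4. Hence m ≡ 26 + 27·4 = 134 (mod 432).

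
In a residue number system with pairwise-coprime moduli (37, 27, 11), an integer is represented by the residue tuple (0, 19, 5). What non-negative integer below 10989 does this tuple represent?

1369

The moduli are pairwise coprime; N = 37·27·11 = 10989.
N/37 = 297; 297 ≡ 1 (mod 37), inverse 1.
N/27 = 407; 407 ≡ 2 (mod 27); 2·14 ≡ 1, so inverse 14.
N/11 = 999; 999 ≡ 9 (mod 11); 9·5 ≡ 1, so inverse 5.
x ≡ 0·297·1 + 19·407·14 + 5·999·5 = 133237.
133237 mod 10989 = 1369.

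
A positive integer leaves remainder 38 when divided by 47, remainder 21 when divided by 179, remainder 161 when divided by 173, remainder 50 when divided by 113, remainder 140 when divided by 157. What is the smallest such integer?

The moduli are pairwise coprime; N = 47·179·173·113·157 = 25821120709.
N/47 = 549385547; 549385547 ≡ 9 (mod 47); 9·21 ≡ 1, so inverse 21.
N/179 = 144252071; 144252071 ≡ 88 (mod 179); 88·59 ≡ 1, so inverse 59.
N/173 = 149255033; 149255033 ≡ 148 (mod 173); 148·83 ≡ 1, so inverse 83.
N/113 = 228505493; 228505493 ≡ 57 (mod 113); 57·2 ≡ 1, so inverse 2.
N/157 = 164465737; 164465737 ≡ 73 (mod 157); 73·114 ≡ 1, so inverse 114.
x ≡ 38·549385547·21 + 21·144252071·59 + 161·149255033·83 + 50·228505493·2 + 140·164465737·114 = 5259356700274.
5259356700274 mod 25821120709 = 17669196347.

17669196347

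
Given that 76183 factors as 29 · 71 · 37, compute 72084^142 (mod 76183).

Mod 29: 72084 ≡ 19; by Fermat, exponent reduces to 142 mod 28 = 2; 19^2 ≡ 13 (mod 29).
Mod 71: 72084 ≡ 19; by Fermat, exponent reduces to 142 mod 70 = 2; 19^2 ≡ 6 (mod 71).
Mod 37: 72084 ≡ 8; by Fermat, exponent reduces to 142 mod 36 = 34; 8^34 ≡ 11 (mod 37).
Combine by CRT: x ≡ 13 (mod 29), x ≡ 6 (mod 71), x ≡ 11 (mod 37) ⇒ x ≡ 14774 (mod 76183).

14774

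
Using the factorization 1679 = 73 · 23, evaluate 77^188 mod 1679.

1296

Mod 73: 77 ≡ 4; by Fermat, exponent reduces to 188 mod 72 = 44; 4^44 ≡ 55 (mod 73).
Mod 23: 77 ≡ 8; by Fermat, exponent reduces to 188 mod 22 = 12; 8^12 ≡ 8 (mod 23).
Combine by CRT: x ≡ 55 (mod 73), x ≡ 8 (mod 23) ⇒ x ≡ 1296 (mod 1679).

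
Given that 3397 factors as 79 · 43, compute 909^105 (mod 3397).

2753

Mod 79: 909 ≡ 40; by Fermat, exponent reduces to 105 mod 78 = 27; 40^27 ≡ 67 (mod 79).
Mod 43: 909 ≡ 6; by Fermat, exponent reduces to 105 mod 42 = 21; 6^21 ≡ 1 (mod 43).
Combine by CRT: x ≡ 67 (mod 79), x ≡ 1 (mod 43) ⇒ x ≡ 2753 (mod 3397).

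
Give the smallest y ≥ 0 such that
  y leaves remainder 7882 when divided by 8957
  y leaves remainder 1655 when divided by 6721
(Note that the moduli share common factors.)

3617553

Combine the congruences pairwise.
gcd(8957, 6721) = 13 and 13 | (1655 − 7882), so the pair is consistent; merging gives y ≡ 3617553 (mod 4630769), where 4630769 = lcm(8957, 6721).
The solution is unique modulo lcm(8957, 6721) = 4630769.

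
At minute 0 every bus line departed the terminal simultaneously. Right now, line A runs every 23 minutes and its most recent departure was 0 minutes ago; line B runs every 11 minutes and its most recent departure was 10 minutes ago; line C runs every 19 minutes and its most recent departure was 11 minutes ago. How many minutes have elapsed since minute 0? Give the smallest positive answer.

3013

From t ≡ 0 (mod 23) write t = 0 + 23s. Substituting into t ≡ 10 (mod 11) gives 23s ≡ 10 (mod 11), and since 1⁻¹ ≡ 1 (mod 11), s ≡ 10. Hence t ≡ 0 + 23·10 = 230 (mod 253).
From t ≡ 230 (mod 253) write t = 230 + 253s. Substituting into t ≡ 11 (mod 19) gives 253s ≡ 9 (mod 19), and since 6⁻¹ ≡ 16 (mod 19), s ≡ 11. Hence t ≡ 230 + 253·11 = 3013 (mod 4807).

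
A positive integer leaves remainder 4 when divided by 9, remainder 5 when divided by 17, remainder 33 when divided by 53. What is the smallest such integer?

1093

From N ≡ 4 (mod 9) write N = 4 + 9t. Substituting into N ≡ 5 (mod 17) gives 9t ≡ 1 (mod 17), and since 9⁻¹ ≡ 2 (mod 17), t ≡ 2. Hence N ≡ 4 + 9·2 = 22 (mod 153).
From N ≡ 22 (mod 153) write N = 22 + 153t. Substituting into N ≡ 33 (mod 53) gives 153t ≡ 11 (mod 53), and since 47⁻¹ ≡ 44 (mod 53), t ≡ 7. Hence N ≡ 22 + 153·7 = 1093 (mod 8109).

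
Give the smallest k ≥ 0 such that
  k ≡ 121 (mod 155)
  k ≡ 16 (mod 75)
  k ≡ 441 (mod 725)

41041

gcd(155, 75) = 5 and 5 | (16 − 121), so the pair is consistent; merging gives k ≡ 1516 (mod 2325), where 2325 = lcm(155, 75).
gcd(2325, 725) = 25 and 25 | (441 − 1516), so the pair is consistent; merging gives k ≡ 41041 (mod 67425), where 67425 = lcm(2325, 725).
The solution is unique modulo lcm(155, 75, 725) = 67425.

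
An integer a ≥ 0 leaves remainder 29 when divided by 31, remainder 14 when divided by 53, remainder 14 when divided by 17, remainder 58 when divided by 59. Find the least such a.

467633

The moduli are pairwise coprime; N = 31·53·17·59 = 1647929.
N/31 = 53159; 53159 ≡ 25 (mod 31); 25·5 ≡ 1, so inverse 5.
N/53 = 31093; 31093 ≡ 35 (mod 53); 35·50 ≡ 1, so inverse 50.
N/17 = 96937; 96937 ≡ 3 (mod 17); 3·6 ≡ 1, so inverse 6.
N/59 = 27931; 27931 ≡ 24 (mod 59); 24·32 ≡ 1, so inverse 32.
a ≡ 29·53159·5 + 14·31093·50 + 14·96937·6 + 58·27931·32 = 89455799.
89455799 mod 1647929 = 467633.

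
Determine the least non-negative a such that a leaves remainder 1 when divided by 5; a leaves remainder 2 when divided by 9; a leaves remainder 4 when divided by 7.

11

From a ≡ 1 (mod 5) write a = 1 + 5t. Substituting into a ≡ 2 (mod 9) gives 5t ≡ 1 (mod 9), and since 5⁻¹ ≡ 2 (mod 9), t ≡ 2. Hence a ≡ 1 + 5·2 = 11 (mod 45).
From a ≡ 11 (mod 45) write a = 11 + 45t. Substituting into a ≡ 4 (mod 7) gives 45t ≡ 0 (mod 7), and since 3⁻¹ ≡ 5 (mod 7), t ≡ 0. Hence a ≡ 11 + 45·0 = 11 (mod 315).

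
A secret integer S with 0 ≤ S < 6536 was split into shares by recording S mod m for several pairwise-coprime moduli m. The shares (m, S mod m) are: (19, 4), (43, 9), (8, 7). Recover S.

The moduli are pairwise coprime; N = 19·43·8 = 6536.
N/19 = 344; 344 ≡ 2 (mod 19); 2·10 ≡ 1, so inverse 10.
N/43 = 152; 152 ≡ 23 (mod 43); 23·15 ≡ 1, so inverse 15.
N/8 = 817; 817 ≡ 1 (mod 8), inverse 1.
S ≡ 4·344·10 + 9·152·15 + 7·817·1 = 39999.
39999 mod 6536 = 783.

783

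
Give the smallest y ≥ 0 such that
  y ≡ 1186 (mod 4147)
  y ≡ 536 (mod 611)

gcd(4147, 611) = 13 and 13 | (536 − 1186), so the pair is consistent; merging gives y ≡ 21921 (mod 194909), where 194909 = lcm(4147, 611).
The solution is unique modulo lcm(4147, 611) = 194909.

21921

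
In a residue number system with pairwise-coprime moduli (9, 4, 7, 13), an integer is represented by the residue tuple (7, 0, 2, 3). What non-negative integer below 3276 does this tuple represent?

Combine the congruences pairwise.
From x ≡ 7 (mod 9) write x = 7 + 9t. Substituting into x ≡ 0 (mod 4) gives 9t ≡ 1 (mod 4), and since 1⁻¹ ≡ 1 (mod 4), t ≡ 1. Hence x ≡ 7 + 9·1 = 16 (mod 36).
From x ≡ 16 (mod 36) write x = 16 + 36t. Substituting into x ≡ 2 (mod 7) gives 36t ≡ 0 (mod 7), and since 1⁻¹ ≡ 1 (mod 7), t ≡ 0. Hence x ≡ 16 + 36·0 = 16 (mod 252).
From x ≡ 16 (mod 252) write x = 16 + 252t. Substituting into x ≡ 3 (mod 13) gives 252t ≡ 0 (mod 13), and since 5⁻¹ ≡ 8 (mod 13), t ≡ 0. Hence x ≡ 16 + 252·0 = 16 (mod 3276).

16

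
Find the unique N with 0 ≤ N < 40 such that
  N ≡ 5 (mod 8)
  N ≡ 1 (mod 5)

21

Combine the congruences pairwise.
From N ≡ 5 (mod 8) write N = 5 + 8t. Substituting into N ≡ 1 (mod 5) gives 8t ≡ 1 (mod 5), and since 3⁻¹ ≡ 2 (mod 5), t ≡ 2. Hence N ≡ 5 + 8·2 = 21 (mod 40).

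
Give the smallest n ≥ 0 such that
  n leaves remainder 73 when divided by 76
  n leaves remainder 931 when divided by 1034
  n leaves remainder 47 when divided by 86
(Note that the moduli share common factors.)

1633617

gcd(76, 1034) = 2 and 2 | (931 − 73), so the pair is consistent; merging gives n ≡ 22645 (mod 39292), where 39292 = lcm(76, 1034).
gcd(39292, 86) = 2 and 2 | (47 − 22645), so the pair is consistent; merging gives n ≡ 1633617 (mod 1689556), where 1689556 = lcm(39292, 86).
The solution is unique modulo lcm(76, 1034, 86) = 1689556.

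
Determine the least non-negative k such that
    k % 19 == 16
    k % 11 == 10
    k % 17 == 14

1935

The moduli are pairwise coprime; N = 19·11·17 = 3553.
N/19 = 187; 187 ≡ 16 (mod 19); 16·6 ≡ 1, so inverse 6.
N/11 = 323; 323 ≡ 4 (mod 11); 4·3 ≡ 1, so inverse 3.
N/17 = 209; 209 ≡ 5 (mod 17); 5·7 ≡ 1, so inverse 7.
k ≡ 16·187·6 + 10·323·3 + 14·209·7 = 48124.
48124 mod 3553 = 1935.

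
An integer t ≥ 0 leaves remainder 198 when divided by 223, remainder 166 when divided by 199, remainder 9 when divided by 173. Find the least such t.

The moduli are pairwise coprime; N = 223·199·173 = 7677221.
N/223 = 34427; 34427 ≡ 85 (mod 223); 85·21 ≡ 1, so inverse 21.
N/199 = 38579; 38579 ≡ 172 (mod 199); 172·140 ≡ 1, so inverse 140.
N/173 = 44377; 44377 ≡ 89 (mod 173); 89·35 ≡ 1, so inverse 35.
t ≡ 198·34427·21 + 166·38579·140 + 9·44377·35 = 1053702181.
1053702181 mod 7677221 = 1922904.

1922904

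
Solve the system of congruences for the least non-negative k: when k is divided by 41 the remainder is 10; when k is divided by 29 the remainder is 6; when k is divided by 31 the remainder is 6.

23380

The moduli are pairwise coprime; N = 41·29·31 = 36859.
N/41 = 899; 899 ≡ 38 (mod 41); 38·27 ≡ 1, so inverse 27.
N/29 = 1271; 1271 ≡ 24 (mod 29); 24·23 ≡ 1, so inverse 23.
N/31 = 1189; 1189 ≡ 11 (mod 31); 11·17 ≡ 1, so inverse 17.
k ≡ 10·899·27 + 6·1271·23 + 6·1189·17 = 539406.
539406 mod 36859 = 23380.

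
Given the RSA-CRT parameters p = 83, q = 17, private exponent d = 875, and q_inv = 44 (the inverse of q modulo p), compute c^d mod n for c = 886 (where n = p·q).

246

d_p = d mod (p−1) = 875 mod 82 = 55; d_q = d mod (q−1) = 11.
m₁ = c^(d_p) mod p: c ≡ 56 (mod 83), and 56^55 mod 83 = 80.
m₂ = c^(d_q) mod q: c ≡ 2 (mod 17), and 2^11 mod 17 = 8.
h = q_inv·(m₁ − m₂) mod p = 44·(80 − 8) mod 83 = 14.
m = m₂ + h·q = 8 + 14·17 = 246.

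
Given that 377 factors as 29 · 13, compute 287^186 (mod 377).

Mod 29: 287 ≡ 26; by Fermat, exponent reduces to 186 mod 28 = 18; 26^18 ≡ 6 (mod 29).
Mod 13: 287 ≡ 1; by Fermat, exponent reduces to 186 mod 12 = 6; 1^6 ≡ 1 (mod 13).
Combine by CRT: x ≡ 6 (mod 29), x ≡ 1 (mod 13) ⇒ x ≡ 209 (mod 377).

209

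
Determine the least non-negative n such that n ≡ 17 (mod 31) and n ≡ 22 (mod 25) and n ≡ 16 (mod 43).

The moduli are pairwise coprime; M = 31·25·43 = 33325.
M/31 = 1075; 1075 ≡ 21 (mod 31); 21·3 ≡ 1, so inverse 3.
M/25 = 1333; 1333 ≡ 8 (mod 25); 8·22 ≡ 1, so inverse 22.
M/43 = 775; 775 ≡ 1 (mod 43), inverse 1.
n ≡ 17·1075·3 + 22·1333·22 + 16·775·1 = 712397.
712397 mod 33325 = 12572.

12572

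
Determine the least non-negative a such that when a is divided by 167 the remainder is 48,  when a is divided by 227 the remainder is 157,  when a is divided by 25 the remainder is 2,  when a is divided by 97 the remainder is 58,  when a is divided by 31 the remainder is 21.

Combine the congruences pairwise.
From a ≡ 48 (mod 167) write a = 48 + 167t. Substituting into a ≡ 157 (mod 227) gives 167t ≡ 109 (mod 227), and since 167⁻¹ ≡ 87 (mod 227), t ≡ 176. Hence a ≡ 48 + 167·176 = 29440 (mod 37909).
From a ≡ 29440 (mod 37909) write a = 29440 + 37909t. Substituting into a ≡ 2 (mod 25) gives 37909t ≡ 12 (mod 25), and since 9⁻¹ ≡ 14 (mod 25), t ≡ 18. Hence a ≡ 29440 + 37909·18 = 711802 (mod 947725).
From a ≡ 711802 (mod 947725) write a = 711802 + 947725t. Substituting into a ≡ 58 (mod 97) gives 947725t ≡ 42 (mod 97), and since 35⁻¹ ≡ 61 (mod 97), t ≡ 40. Hence a ≡ 711802 + 947725·40 = 38620802 (mod 91929325).
From a ≡ 38620802 (mod 91929325) write a = 38620802 + 91929325t. Substituting into a ≡ 21 (mod 31) gives 91929325t ≡ 11 (mod 31), and since 3⁻¹ ≡ 21 (mod 31), t ≡ 14. Hence a ≡ 38620802 + 91929325·14 = 1325631352 (mod 2849809075).

1325631352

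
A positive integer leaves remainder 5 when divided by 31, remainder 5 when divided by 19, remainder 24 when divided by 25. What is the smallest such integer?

12374

The moduli are pairwise coprime; N = 31·19·25 = 14725.
N/31 = 475; 475 ≡ 10 (mod 31); 10·28 ≡ 1, so inverse 28.
N/19 = 775; 775 ≡ 15 (mod 19); 15·14 ≡ 1, so inverse 14.
N/25 = 589; 589 ≡ 14 (mod 25); 14·9 ≡ 1, so inverse 9.
x ≡ 5·475·28 + 5·775·14 + 24·589·9 = 247974.
247974 mod 14725 = 12374.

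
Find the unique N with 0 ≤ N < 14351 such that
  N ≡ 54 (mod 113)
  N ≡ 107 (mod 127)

10902

From N ≡ 54 (mod 113) write N = 54 + 113t. Substituting into N ≡ 107 (mod 127) gives 113t ≡ 53 (mod 127), and since 113⁻¹ ≡ 9 (mod 127), t ≡ 96. Hence N ≡ 54 + 113·96 = 10902 (mod 14351).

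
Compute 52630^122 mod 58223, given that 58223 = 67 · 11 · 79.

12807

Mod 67: 52630 ≡ 35; by Fermat, exponent reduces to 122 mod 66 = 56; 35^56 ≡ 10 (mod 67).
Mod 11: 52630 ≡ 6; by Fermat, exponent reduces to 122 mod 10 = 2; 6^2 ≡ 3 (mod 11).
Mod 79: 52630 ≡ 16; by Fermat, exponent reduces to 122 mod 78 = 44; 16^44 ≡ 9 (mod 79).
Combine by CRT: x ≡ 10 (mod 67), x ≡ 3 (mod 11), x ≡ 9 (mod 79) ⇒ x ≡ 12807 (mod 58223).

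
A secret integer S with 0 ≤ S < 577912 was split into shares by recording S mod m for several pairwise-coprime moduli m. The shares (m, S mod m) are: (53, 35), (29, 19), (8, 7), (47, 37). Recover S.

429335

The moduli are pairwise coprime; N = 53·29·8·47 = 577912.
N/53 = 10904; 10904 ≡ 39 (mod 53); 39·34 ≡ 1, so inverse 34.
N/29 = 19928; 19928 ≡ 5 (mod 29); 5·6 ≡ 1, so inverse 6.
N/8 = 72239; 72239 ≡ 7 (mod 8); 7·7 ≡ 1, so inverse 7.
N/47 = 12296; 12296 ≡ 29 (mod 47); 29·13 ≡ 1, so inverse 13.
S ≡ 35·10904·34 + 19·19928·6 + 7·72239·7 + 37·12296·13 = 24701639.
24701639 mod 577912 = 429335.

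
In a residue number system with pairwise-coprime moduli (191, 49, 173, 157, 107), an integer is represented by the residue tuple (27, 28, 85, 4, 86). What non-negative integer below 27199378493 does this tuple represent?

From x ≡ 27 (mod 191) write x = 27 + 191t. Substituting into x ≡ 28 (mod 49) gives 191t ≡ 1 (mod 49), and since 44⁻¹ ≡ 39 (mod 49), t ≡ 39. Hence x ≡ 27 + 191·39 = 7476 (mod 9359).
From x ≡ 7476 (mod 9359) write x = 7476 + 9359t. Substituting into x ≡ 85 (mod 173) gives 9359t ≡ 48 (mod 173), and since 17⁻¹ ≡ 112 (mod 173), t ≡ 13. Hence x ≡ 7476 + 9359·13 = 129143 (mod 1619107).
From x ≡ 129143 (mod 1619107) write x = 129143 + 1619107t. Substituting into x ≡ 4 (mod 157) gives 1619107t ≡ 72 (mod 157), and since 123⁻¹ ≡ 60 (mod 157), t ≡ 81. Hence x ≡ 129143 + 1619107·81 = 131276810 (mod 254199799).
From x ≡ 131276810 (mod 254199799) write x = 131276810 + 254199799t. Substituting into x ≡ 86 (mod 107) gives 254199799t ≡ 78 (mod 107), and since 6⁻¹ ≡ 18 (mod 107), t ≡ 13. Hence x ≡ 131276810 + 254199799·13 = 3435874197 (mod 27199378493).

3435874197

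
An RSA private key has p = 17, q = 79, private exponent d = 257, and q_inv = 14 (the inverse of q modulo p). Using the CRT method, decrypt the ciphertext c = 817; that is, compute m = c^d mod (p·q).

d_p = d mod (p−1) = 257 mod 16 = 1; d_q = d mod (q−1) = 23.
m₁ = c^(d_p) mod p: c ≡ 1 (mod 17), and 1^1 mod 17 = 1.
m₂ = c^(d_q) mod q: c ≡ 27 (mod 79), and 27^23 mod 79 = 33.
h = q_inv·(m₁ − m₂) mod p = 14·(1 − 33) mod 17 = 11.
m = m₂ + h·q = 33 + 11·79 = 902.

902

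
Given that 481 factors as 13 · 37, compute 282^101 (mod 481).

Mod 13: 282 ≡ 9; by Fermat, exponent reduces to 101 mod 12 = 5; 9^5 ≡ 3 (mod 13).
Mod 37: 282 ≡ 23; by Fermat, exponent reduces to 101 mod 36 = 29; 23^29 ≡ 8 (mod 37).
Combine by CRT: x ≡ 3 (mod 13), x ≡ 8 (mod 37) ⇒ x ≡ 341 (mod 481).

341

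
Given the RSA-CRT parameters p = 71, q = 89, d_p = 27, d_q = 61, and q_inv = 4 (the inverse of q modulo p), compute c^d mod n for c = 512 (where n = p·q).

m₁ = c^(d_p) mod p: c ≡ 15 (mod 71), and 15^27 mod 71 = 18.
m₂ = c^(d_q) mod q: c ≡ 67 (mod 89), and 67^61 mod 89 = 45.
h = q_inv·(m₁ − m₂) mod p = 4·(18 − 45) mod 71 = 34.
m = m₂ + h·q = 45 + 34·89 = 3071.

3071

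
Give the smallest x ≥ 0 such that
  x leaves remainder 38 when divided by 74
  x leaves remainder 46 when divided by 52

1814

Combine the congruences pairwise.
gcd(74, 52) = 2 and 2 | (46 − 38), so the pair is consistent; merging gives x ≡ 1814 (mod 1924), where 1924 = lcm(74, 52).
The solution is unique modulo lcm(74, 52) = 1924.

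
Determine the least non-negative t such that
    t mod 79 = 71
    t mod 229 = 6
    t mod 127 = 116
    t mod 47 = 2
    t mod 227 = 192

From t ≡ 71 (mod 79) write t = 71 + 79s. Substituting into t ≡ 6 (mod 229) gives 79s ≡ 164 (mod 229), and since 79⁻¹ ≡ 29 (mod 229), s ≡ 176. Hence t ≡ 71 + 79·176 = 13975 (mod 18091).
From t ≡ 13975 (mod 18091) write t = 13975 + 18091s. Substituting into t ≡ 116 (mod 127) gives 18091s ≡ 111 (mod 127), and since 57⁻¹ ≡ 78 (mod 127), s ≡ 22. Hence t ≡ 13975 + 18091·22 = 411977 (mod 2297557).
From t ≡ 411977 (mod 2297557) write t = 411977 + 2297557s. Substituting into t ≡ 2 (mod 47) gives 2297557s ≡ 27 (mod 47), and since 9⁻¹ ≡ 21 (mod 47), s ≡ 3. Hence t ≡ 411977 + 2297557·3 = 7304648 (mod 107985179).
From t ≡ 7304648 (mod 107985179) write t = 7304648 + 107985179s. Substituting into t ≡ 192 (mod 227) gives 107985179s ≡ 177 (mod 227), and since 144⁻¹ ≡ 134 (mod 227), s ≡ 110. Hence t ≡ 7304648 + 107985179·110 = 11885674338 (mod 24512635633).

11885674338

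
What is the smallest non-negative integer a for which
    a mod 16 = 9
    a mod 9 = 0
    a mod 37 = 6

1449

The moduli are pairwise coprime; N = 16·9·37 = 5328.
N/16 = 333; 333 ≡ 13 (mod 16); 13·5 ≡ 1, so inverse 5.
N/9 = 592; 592 ≡ 7 (mod 9); 7·4 ≡ 1, so inverse 4.
N/37 = 144; 144 ≡ 33 (mod 37); 33·9 ≡ 1, so inverse 9.
a ≡ 9·333·5 + 0·592·4 + 6·144·9 = 22761.
22761 mod 5328 = 1449.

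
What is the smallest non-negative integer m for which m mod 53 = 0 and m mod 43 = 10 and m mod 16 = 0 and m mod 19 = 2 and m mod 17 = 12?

6957840

The moduli are pairwise coprime; N = 53·43·16·19·17 = 11777872.
N/53 = 222224; 222224 ≡ 48 (mod 53); 48·21 ≡ 1, so inverse 21.
N/43 = 273904; 273904 ≡ 37 (mod 43); 37·7 ≡ 1, so inverse 7.
N/16 = 736117; 736117 ≡ 5 (mod 16); 5·13 ≡ 1, so inverse 13.
N/19 = 619888; 619888 ≡ 13 (mod 19); 13·3 ≡ 1, so inverse 3.
N/17 = 692816; 692816 ≡ 15 (mod 17); 15·8 ≡ 1, so inverse 8.
m ≡ 0·222224·21 + 10·273904·7 + 0·736117·13 + 2·619888·3 + 12·692816·8 = 89402944.
89402944 mod 11777872 = 6957840.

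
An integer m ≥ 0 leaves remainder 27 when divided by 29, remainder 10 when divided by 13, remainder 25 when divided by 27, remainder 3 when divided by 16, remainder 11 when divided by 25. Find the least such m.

3453811

The moduli are pairwise coprime; N = 29·13·27·16·25 = 4071600.
N/29 = 140400; 140400 ≡ 11 (mod 29); 11·8 ≡ 1, so inverse 8.
N/13 = 313200; 313200 ≡ 4 (mod 13); 4·10 ≡ 1, so inverse 10.
N/27 = 150800; 150800 ≡ 5 (mod 27); 5·11 ≡ 1, so inverse 11.
N/16 = 254475; 254475 ≡ 11 (mod 16); 11·3 ≡ 1, so inverse 3.
N/25 = 162864; 162864 ≡ 14 (mod 25); 14·9 ≡ 1, so inverse 9.
m ≡ 27·140400·8 + 10·313200·10 + 25·150800·11 + 3·254475·3 + 11·162864·9 = 121530211.
121530211 mod 4071600 = 3453811.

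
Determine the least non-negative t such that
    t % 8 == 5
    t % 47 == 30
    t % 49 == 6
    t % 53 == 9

From t ≡ 5 (mod 8) write t = 5 + 8s. Substituting into t ≡ 30 (mod 47) gives 8s ≡ 25 (mod 47), and since 8⁻¹ ≡ 6 (mod 47), s ≡ 9. Hence t ≡ 5 + 8·9 = 77 (mod 376).
From t ≡ 77 (mod 376) write t = 77 + 376s. Substituting into t ≡ 6 (mod 49) gives 376s ≡ 27 (mod 49), and since 33⁻¹ ≡ 3 (mod 49), s ≡ 32. Hence t ≡ 77 + 376·32 = 12109 (mod 18424).
From t ≡ 12109 (mod 18424) write t = 12109 + 18424s. Substituting into t ≡ 9 (mod 53) gives 18424s ≡ 37 (mod 53), and since 33⁻¹ ≡ 45 (mod 53), s ≡ 22. Hence t ≡ 12109 + 18424·22 = 417437 (mod 976472).

417437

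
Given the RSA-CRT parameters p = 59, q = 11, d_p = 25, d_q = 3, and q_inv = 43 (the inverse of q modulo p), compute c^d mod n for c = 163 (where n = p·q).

m₁ = c^(d_p) mod p: c ≡ 45 (mod 59), and 45^25 mod 59 = 17.
m₂ = c^(d_q) mod q: c ≡ 9 (mod 11), and 9^3 mod 11 = 3.
h = q_inv·(m₁ − m₂) mod p = 43·(17 − 3) mod 59 = 12.
m = m₂ + h·q = 3 + 12·11 = 135.

135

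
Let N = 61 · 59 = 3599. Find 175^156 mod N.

Mod 61: 175 ≡ 53; by Fermat, exponent reduces to 156 mod 60 = 36; 53^36 ≡ 34 (mod 61).
Mod 59: 175 ≡ 57; by Fermat, exponent reduces to 156 mod 58 = 40; 57^40 ≡ 17 (mod 59).
Combine by CRT: x ≡ 34 (mod 61), x ≡ 17 (mod 59) ⇒ x ≡ 1315 (mod 3599).

1315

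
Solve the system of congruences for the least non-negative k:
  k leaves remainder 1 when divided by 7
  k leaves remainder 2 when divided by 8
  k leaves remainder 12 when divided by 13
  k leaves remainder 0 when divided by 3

1338

The moduli are pairwise coprime; N = 7·8·13·3 = 2184.
N/7 = 312; 312 ≡ 4 (mod 7); 4·2 ≡ 1, so inverse 2.
N/8 = 273; 273 ≡ 1 (mod 8), inverse 1.
N/13 = 168; 168 ≡ 12 (mod 13); 12·12 ≡ 1, so inverse 12.
N/3 = 728; 728 ≡ 2 (mod 3); 2·2 ≡ 1, so inverse 2.
k ≡ 1·312·2 + 2·273·1 + 12·168·12 + 0·728·2 = 25362.
25362 mod 2184 = 1338.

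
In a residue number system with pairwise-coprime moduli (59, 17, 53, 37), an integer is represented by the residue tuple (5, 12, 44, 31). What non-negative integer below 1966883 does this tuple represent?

The moduli are pairwise coprime; N = 59·17·53·37 = 1966883.
N/59 = 33337; 33337 ≡ 2 (mod 59); 2·30 ≡ 1, so inverse 30.
N/17 = 115699; 115699 ≡ 14 (mod 17); 14·11 ≡ 1, so inverse 11.
N/53 = 37111; 37111 ≡ 11 (mod 53); 11·29 ≡ 1, so inverse 29.
N/37 = 53159; 53159 ≡ 27 (mod 37); 27·11 ≡ 1, so inverse 11.
x ≡ 5·33337·30 + 12·115699·11 + 44·37111·29 + 31·53159·11 = 85753673.
85753673 mod 1966883 = 1177704.

1177704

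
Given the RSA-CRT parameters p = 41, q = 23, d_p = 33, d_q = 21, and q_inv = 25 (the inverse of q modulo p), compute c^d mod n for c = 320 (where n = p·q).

m₁ = c^(d_p) mod p: c ≡ 33 (mod 41), and 33^33 mod 41 = 20.
m₂ = c^(d_q) mod q: c ≡ 21 (mod 23), and 21^21 mod 23 = 11.
h = q_inv·(m₁ − m₂) mod p = 25·(20 − 11) mod 41 = 20.
m = m₂ + h·q = 11 + 20·23 = 471.

471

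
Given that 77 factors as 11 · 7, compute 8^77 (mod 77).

Mod 11: 8 ≡ 8; by Fermat, exponent reduces to 77 mod 10 = 7; 8^7 ≡ 2 (mod 11).
Mod 7: 8 ≡ 1; by Fermat, exponent reduces to 77 mod 6 = 5; 1^5 ≡ 1 (mod 7).
Combine by CRT: x ≡ 2 (mod 11), x ≡ 1 (mod 7) ⇒ x ≡ 57 (mod 77).

57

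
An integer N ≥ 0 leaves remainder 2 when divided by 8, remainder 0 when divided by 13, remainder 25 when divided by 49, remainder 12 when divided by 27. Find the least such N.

46722

The moduli are pairwise coprime; M = 8·13·49·27 = 137592.
M/8 = 17199; 17199 ≡ 7 (mod 8); 7·7 ≡ 1, so inverse 7.
M/13 = 10584; 10584 ≡ 2 (mod 13); 2·7 ≡ 1, so inverse 7.
M/49 = 2808; 2808 ≡ 15 (mod 49); 15·36 ≡ 1, so inverse 36.
M/27 = 5096; 5096 ≡ 20 (mod 27); 20·23 ≡ 1, so inverse 23.
N ≡ 2·17199·7 + 0·10584·7 + 25·2808·36 + 12·5096·23 = 4174482.
4174482 mod 137592 = 46722.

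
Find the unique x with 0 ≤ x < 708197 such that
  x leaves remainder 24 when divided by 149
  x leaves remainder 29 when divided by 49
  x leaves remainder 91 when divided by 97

The moduli are pairwise coprime; N = 149·49·97 = 708197.
N/149 = 4753; 4753 ≡ 134 (mod 149); 134·139 ≡ 1, so inverse 139.
N/49 = 14453; 14453 ≡ 47 (mod 49); 47·24 ≡ 1, so inverse 24.
N/97 = 7301; 7301 ≡ 26 (mod 97); 26·56 ≡ 1, so inverse 56.
x ≡ 24·4753·139 + 29·14453·24 + 91·7301·56 = 63121192.
63121192 mod 708197 = 91659.

91659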